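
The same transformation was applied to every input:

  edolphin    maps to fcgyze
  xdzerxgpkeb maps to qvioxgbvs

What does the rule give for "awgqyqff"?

xhphww

The pattern: delete the first 2 characters, then shift every letter 9 places backward in the alphabet (wrapping around).
Starting from "awgqyqff": after the first operation, "gqyqff"; after the second, "xhphww".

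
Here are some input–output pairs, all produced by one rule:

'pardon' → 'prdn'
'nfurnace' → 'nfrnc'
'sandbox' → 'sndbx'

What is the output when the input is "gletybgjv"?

gltybgjv

The transformation: remove every vowel.
So "gletybgjv" becomes "gltybgjv".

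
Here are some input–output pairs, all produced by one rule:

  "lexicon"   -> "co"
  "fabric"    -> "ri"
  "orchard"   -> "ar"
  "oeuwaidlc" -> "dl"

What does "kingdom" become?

do

What's happening: move the last character to the front, then keep only the last 2 characters.
"kingdom" → "do".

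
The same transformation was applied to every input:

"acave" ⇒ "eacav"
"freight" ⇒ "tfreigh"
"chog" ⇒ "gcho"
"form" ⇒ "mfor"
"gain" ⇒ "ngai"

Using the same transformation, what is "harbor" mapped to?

rharbo

What's happening: move the last character to the front.
"harbor" → "rharbo".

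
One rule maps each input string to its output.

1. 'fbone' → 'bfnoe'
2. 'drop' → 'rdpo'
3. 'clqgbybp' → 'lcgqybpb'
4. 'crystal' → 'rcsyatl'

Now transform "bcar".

The rule is to swap each adjacent pair of characters (1↔2, 3↔4, ...).
Doing the same to "bcar": "cbra".

cbra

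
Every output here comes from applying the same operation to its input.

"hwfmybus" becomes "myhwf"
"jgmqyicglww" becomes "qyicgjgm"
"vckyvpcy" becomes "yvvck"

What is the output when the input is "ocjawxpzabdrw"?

awxpzabocj

The transformation: delete the last 3 characters, then move the first 3 characters to the end (rotate left by 3).
Doing the same to "ocjawxpzabdrw": "awxpzabocj".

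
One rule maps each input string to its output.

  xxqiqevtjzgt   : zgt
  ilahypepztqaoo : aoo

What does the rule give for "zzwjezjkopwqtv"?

What's happening: keep only the last 3 characters.
On "zzwjezjkopwqtv" that produces "qtv".

qtv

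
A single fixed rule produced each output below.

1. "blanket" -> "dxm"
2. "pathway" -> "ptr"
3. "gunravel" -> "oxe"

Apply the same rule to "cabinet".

gxm

Looking at the pairs, the operation is to shift every letter 7 places backward in the alphabet (wrapping around), then keep only the last 3 characters.
Applying both steps to "cabinet": "vtubgxm", then "gxm".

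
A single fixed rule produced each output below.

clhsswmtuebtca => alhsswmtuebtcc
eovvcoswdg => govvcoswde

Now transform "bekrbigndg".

The pattern: swap the first and last characters.
Doing the same to "bekrbigndg": "gekrbigndb".

gekrbigndb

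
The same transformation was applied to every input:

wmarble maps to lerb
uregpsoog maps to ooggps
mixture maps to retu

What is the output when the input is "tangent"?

The rule is to delete the first 3 characters, then swap the front and back halves of the string.
Doing the same to "tangent": "ntge".

ntge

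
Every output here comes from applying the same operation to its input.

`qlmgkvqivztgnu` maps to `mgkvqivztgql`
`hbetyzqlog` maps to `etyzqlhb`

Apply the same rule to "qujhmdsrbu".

Rule — delete the last 2 characters, then move the first 2 characters to the end (rotate left by 2).
Applying both steps to "qujhmdsrbu": "qujhmdsr", then "jhmdsrqu".
(Check on "qlmgkvqivztgnu": → "qlmgkvqivztg" → "mgkvqivztgql" ✓)

jhmdsrqu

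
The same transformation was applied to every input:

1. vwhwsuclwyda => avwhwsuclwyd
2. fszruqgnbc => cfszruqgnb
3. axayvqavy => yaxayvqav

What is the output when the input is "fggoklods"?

In each case the input is transformed by: move the last character to the front.
"fggoklods" → "sfggoklod".

sfggoklod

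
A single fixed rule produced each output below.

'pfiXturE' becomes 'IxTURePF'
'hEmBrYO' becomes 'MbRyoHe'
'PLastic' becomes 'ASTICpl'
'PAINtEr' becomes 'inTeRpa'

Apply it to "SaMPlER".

Rule — move the first 2 characters to the end (rotate left by 2), then flip the case of every letter.
For "SaMPlER", step one produces "MPlERSa"; step two turns that into "mpLersA".

mpLersA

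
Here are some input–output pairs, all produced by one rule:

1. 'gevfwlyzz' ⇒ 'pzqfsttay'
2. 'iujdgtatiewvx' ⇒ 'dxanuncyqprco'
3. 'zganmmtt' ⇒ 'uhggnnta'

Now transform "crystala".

Rule — shift every letter 6 places backward in the alphabet (wrapping around), then move the first 2 characters to the end (rotate left by 2).
"crystala" → "wlsmnufu" → "smnufuwl".

smnufuwl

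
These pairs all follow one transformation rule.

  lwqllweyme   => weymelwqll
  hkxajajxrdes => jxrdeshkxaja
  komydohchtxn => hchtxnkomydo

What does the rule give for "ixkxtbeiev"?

beievixkxt

Rule — swap the front and back halves of the string.
"ixkxtbeiev" → "beievixkxt".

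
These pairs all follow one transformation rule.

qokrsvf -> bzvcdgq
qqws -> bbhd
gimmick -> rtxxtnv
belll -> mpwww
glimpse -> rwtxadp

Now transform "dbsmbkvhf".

Rule — shift every letter 11 places forward in the alphabet (wrapping around).
"dbsmbkvhf" → "omdxmvgsq".

omdxmvgsq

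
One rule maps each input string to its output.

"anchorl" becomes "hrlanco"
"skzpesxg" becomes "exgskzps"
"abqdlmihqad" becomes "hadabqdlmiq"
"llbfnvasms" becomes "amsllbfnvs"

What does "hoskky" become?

In each case the input is transformed by: move the last 3 characters to the front (rotate right by 3), then swap the first and last characters.
Working it through for "hoskky": intermediate "kkyhos", final "skyhok".
(Check on "llbfnvasms": → "smsllbfnva" → "amsllbfnvs" ✓)

skyhok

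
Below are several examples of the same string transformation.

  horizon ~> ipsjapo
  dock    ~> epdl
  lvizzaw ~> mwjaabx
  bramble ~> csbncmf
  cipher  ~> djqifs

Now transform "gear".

Each output is the input with this applied: shift every letter 1 place forward in the alphabet (wrapping around).
Applying that to "gear" gives "hfbs".

hfbs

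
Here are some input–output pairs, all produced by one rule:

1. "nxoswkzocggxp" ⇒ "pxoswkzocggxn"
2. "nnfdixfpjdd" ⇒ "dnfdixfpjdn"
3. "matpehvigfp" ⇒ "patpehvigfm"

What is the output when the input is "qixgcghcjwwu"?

The transformation: swap the first and last characters.
On "qixgcghcjwwu" that produces "uixgcghcjwwq".

uixgcghcjwwq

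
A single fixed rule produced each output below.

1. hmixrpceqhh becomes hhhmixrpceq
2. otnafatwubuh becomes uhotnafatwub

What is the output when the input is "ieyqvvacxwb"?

Looking at the pairs, the operation is to move the last 2 characters to the front (rotate right by 2).
For "ieyqvvacxwb" the result is "wbieyqvvacx".

wbieyqvvacx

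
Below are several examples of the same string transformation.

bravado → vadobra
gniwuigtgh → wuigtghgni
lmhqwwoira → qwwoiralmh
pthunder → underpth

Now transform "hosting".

Rule — move the first 3 characters to the end (rotate left by 3).
So "hosting" becomes "tinghos".

tinghos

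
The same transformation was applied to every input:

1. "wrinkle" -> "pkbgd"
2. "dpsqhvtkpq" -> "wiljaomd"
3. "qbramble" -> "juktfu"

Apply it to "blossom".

What's happening: shift every letter 7 places backward in the alphabet (wrapping around), then delete the last 2 characters.
On "blossom": the first step gives "uehllhf", and the second then gives "uehll".

uehll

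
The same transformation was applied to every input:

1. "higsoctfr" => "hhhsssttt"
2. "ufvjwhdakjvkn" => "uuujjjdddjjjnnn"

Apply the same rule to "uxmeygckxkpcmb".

What's happening: keep one character in every 3, starting at position 1 (positions 1st, 4th, 7th, ...), then repeat every character 3 times.
Starting from "uxmeygckxkpcmb": after the first operation, "ueckm"; after the second, "uuueeeccckkkmmm".

uuueeeccckkkmmm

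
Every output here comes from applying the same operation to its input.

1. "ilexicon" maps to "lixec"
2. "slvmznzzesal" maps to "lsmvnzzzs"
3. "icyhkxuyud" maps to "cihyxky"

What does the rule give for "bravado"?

What's happening: swap each adjacent pair of characters (1↔2, 3↔4, ...), then delete the last 3 characters.
For "bravado", step one produces "rbvadao"; step two turns that into "rbva".
(Check on "slvmznzzesal": → "lsmvnzzzsela" → "lsmvnzzzs" ✓)

rbva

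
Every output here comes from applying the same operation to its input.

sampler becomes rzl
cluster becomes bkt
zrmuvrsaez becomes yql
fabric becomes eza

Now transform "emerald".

dld

What's happening: shift every letter 1 place backward in the alphabet (wrapping around), then keep only the first 3 characters.
For "emerald", step one produces "dldqzkc"; step two turns that into "dld".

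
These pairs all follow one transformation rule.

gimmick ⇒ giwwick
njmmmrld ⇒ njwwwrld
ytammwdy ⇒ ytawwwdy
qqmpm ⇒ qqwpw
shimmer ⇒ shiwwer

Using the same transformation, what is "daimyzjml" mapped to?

Each output is the input with this applied: replace every "m" with "w".
For "daimyzjml" the result is "daiwyzjwl".

daiwyzjwl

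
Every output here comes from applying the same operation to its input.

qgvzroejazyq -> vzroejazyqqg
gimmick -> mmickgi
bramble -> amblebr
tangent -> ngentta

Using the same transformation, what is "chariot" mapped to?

Each output is the input with this applied: move the first 2 characters to the end (rotate left by 2).
"chariot" → "ariotch".

ariotch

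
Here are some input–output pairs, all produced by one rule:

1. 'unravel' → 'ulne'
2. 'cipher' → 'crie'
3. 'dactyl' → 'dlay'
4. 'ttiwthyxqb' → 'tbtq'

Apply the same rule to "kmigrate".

Each output is the input with this applied: take characters alternately from the front and the back (1st, last, 2nd, 2nd-last, ...), then keep only the first 4 characters.
For "kmigrate", step one produces "kemtiagr"; step two turns that into "kemt".

kemt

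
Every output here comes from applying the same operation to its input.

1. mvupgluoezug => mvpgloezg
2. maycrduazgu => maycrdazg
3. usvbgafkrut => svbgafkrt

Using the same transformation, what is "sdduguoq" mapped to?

The transformation: remove every "u".
On "sdduguoq" that produces "sddgoq".

sddgoq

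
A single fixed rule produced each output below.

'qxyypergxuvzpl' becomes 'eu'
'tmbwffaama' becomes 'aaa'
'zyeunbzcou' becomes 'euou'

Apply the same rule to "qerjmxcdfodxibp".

The transformation: keep only the vowels.
Doing the same to "qerjmxcdfodxibp": "eoi".

eoi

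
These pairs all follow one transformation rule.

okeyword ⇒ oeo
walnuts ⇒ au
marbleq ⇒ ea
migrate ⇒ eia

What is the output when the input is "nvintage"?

In each case the input is transformed by: move the last 2 characters to the front (rotate right by 2), then keep only the vowels.
For "nvintage", step one produces "genvinta"; step two turns that into "eia".

eia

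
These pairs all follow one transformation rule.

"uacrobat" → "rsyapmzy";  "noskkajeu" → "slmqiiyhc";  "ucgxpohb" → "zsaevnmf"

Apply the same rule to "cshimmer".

The rule is to move the last character to the front, then shift every letter 2 places backward in the alphabet (wrapping around).
Applying both steps to "cshimmer": "rcshimme", then "paqfgkkc".
(Check on "ucgxpohb": → "bucgxpoh" → "zsaevnmf" ✓)

paqfgkkc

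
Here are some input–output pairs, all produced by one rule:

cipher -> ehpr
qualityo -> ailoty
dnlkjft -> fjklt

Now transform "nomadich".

acdhim

In each case the input is transformed by: delete the first 2 characters, then sort the characters into alphabetical order.
"nomadich" → "madich" → "acdhim".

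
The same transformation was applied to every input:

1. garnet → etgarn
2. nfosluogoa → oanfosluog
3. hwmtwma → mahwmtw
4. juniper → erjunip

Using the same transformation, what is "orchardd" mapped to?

ddorchar

In each case the input is transformed by: move the last 2 characters to the front (rotate right by 2).
Doing the same to "orchardd": "ddorchar".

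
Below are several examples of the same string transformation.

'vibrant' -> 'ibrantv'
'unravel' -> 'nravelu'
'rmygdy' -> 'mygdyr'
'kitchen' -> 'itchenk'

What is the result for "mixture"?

Rule — move the first character to the end.
Doing the same to "mixture": "ixturem".

ixturem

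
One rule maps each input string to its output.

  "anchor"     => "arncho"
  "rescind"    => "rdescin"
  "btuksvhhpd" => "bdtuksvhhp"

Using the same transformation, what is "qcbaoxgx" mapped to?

Looking at the pairs, the operation is to swap the first and last characters, then move the last character to the front.
On "qcbaoxgx": the first step gives "xcbaoxgq", and the second then gives "qxcbaoxg".

qxcbaoxg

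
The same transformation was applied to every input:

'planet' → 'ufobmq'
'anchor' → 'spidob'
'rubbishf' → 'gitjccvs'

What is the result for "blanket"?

uflobmc

What's happening: reverse the string, then shift every letter 1 place forward in the alphabet (wrapping around).
Applying both steps to "blanket": "teknalb", then "uflobmc".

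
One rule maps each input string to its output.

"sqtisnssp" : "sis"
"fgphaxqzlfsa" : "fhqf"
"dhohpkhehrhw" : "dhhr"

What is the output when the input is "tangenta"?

The rule is to keep one character in every 3, starting at position 1 (positions 1st, 4th, 7th, ...).
For "tangenta" the result is "tgt".

tgt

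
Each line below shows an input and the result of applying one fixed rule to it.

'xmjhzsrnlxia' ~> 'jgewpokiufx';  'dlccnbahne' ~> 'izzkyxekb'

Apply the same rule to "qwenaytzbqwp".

tbkxvqwyntm

The pattern: shift every letter 3 places backward in the alphabet (wrapping around), then delete the first character.
On "qwenaytzbqwp": the first step gives "ntbkxvqwyntm", and the second then gives "tbkxvqwyntm".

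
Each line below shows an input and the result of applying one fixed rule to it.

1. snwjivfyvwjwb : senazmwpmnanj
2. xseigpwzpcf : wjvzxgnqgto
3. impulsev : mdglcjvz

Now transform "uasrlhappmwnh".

In each case the input is transformed by: swap the first and last characters, then shift every letter 9 places backward in the alphabet (wrapping around).
Applying both steps to "uasrlhappmwnh": "hasrlhappmwnu", then "yrjicyrggdnel".
(Check on "impulsev": → "vmpulsei" → "mdglcjvz" ✓)

yrjicyrggdnel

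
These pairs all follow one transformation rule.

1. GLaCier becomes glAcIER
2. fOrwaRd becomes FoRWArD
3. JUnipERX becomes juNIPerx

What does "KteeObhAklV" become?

kTEEoBHaKLv

The pattern: flip the case of every letter.
Doing the same to "KteeObhAklV": "kTEEoBHaKLv".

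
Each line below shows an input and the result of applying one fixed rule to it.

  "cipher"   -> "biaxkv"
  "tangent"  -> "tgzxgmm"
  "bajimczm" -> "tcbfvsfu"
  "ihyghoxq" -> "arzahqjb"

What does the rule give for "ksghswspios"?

lzalplibhld

The transformation: shift every letter 7 places backward in the alphabet (wrapping around), then move the first character to the end.
For "ksghswspios" the result is "lzalplibhld".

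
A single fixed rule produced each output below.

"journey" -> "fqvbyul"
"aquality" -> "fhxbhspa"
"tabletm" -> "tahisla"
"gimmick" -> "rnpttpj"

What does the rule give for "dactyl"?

Rule — shift every letter 7 places forward in the alphabet (wrapping around), then move the last character to the front.
Starting from "dactyl": after the first operation, "khjafs"; after the second, "skhjaf".

skhjaf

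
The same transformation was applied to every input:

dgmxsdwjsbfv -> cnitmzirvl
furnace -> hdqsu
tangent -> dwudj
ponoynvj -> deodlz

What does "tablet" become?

rbuj

The pattern: delete the first 2 characters, then shift every letter 10 places backward in the alphabet (wrapping around).
Starting from "tablet": after the first operation, "blet"; after the second, "rbuj".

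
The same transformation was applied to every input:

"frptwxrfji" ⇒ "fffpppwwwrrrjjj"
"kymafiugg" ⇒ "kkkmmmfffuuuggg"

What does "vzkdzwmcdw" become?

In each case the input is transformed by: keep every other character starting from the first (positions 1st, 3rd, 5th, ...), then repeat every character 3 times.
Working it through for "vzkdzwmcdw": intermediate "vkzmd", final "vvvkkkzzzmmmddd".

vvvkkkzzzmmmddd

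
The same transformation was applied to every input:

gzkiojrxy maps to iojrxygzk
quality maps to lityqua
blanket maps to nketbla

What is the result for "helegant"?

eganthel

The rule is to move the first 3 characters to the end (rotate left by 3).
"helegant" → "eganthel".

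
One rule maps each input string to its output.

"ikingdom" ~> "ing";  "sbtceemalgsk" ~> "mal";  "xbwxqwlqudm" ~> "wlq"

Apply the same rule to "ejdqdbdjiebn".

dji

What's happening: move the last 3 characters to the front (rotate right by 3), then keep only the last 3 characters.
For "ejdqdbdjiebn", step one produces "ebnejdqdbdji"; step two turns that into "dji".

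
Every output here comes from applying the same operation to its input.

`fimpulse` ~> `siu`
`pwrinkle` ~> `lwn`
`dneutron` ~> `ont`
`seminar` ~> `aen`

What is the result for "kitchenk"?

Rule — move the last 2 characters to the front (rotate right by 2), then keep one character in every 3, starting at position 1 (positions 1st, 4th, 7th, ...).
Starting from "kitchenk": after the first operation, "nkkitche"; after the second, "nih".

nih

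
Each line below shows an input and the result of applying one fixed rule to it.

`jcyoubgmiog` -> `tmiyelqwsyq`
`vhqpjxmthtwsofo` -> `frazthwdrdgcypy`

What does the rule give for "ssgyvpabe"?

ccqifzklo

The transformation: shift every letter 10 places forward in the alphabet (wrapping around).
On "ssgyvpabe" that produces "ccqifzklo".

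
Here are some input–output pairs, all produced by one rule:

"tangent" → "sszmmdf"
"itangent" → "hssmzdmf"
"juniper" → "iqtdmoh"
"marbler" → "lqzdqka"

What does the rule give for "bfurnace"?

What's happening: take characters alternately from the front and the back (1st, last, 2nd, 2nd-last, ...), then shift every letter 1 place backward in the alphabet (wrapping around).
Applying both steps to "bfurnace": "befcuarn", then "adebtzqm".
(Check on "tangent": → "ttanneg" → "sszmmdf" ✓)

adebtzqm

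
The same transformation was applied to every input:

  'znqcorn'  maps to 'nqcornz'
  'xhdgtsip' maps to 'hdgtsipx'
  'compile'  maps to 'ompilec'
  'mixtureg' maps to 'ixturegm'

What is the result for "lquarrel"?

Rule — move the first character to the end.
Applying that to "lquarrel" gives "quarrell".

quarrell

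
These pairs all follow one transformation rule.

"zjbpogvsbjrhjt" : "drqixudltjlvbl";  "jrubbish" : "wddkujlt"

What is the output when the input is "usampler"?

corngtwu

Rule — shift every letter 2 places forward in the alphabet (wrapping around), then move the first 2 characters to the end (rotate left by 2).
Starting from "usampler": after the first operation, "wucorngt"; after the second, "corngtwu".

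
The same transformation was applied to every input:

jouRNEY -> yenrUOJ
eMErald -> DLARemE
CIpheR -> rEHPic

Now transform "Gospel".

LEPSOg

The pattern: reverse the string, then flip the case of every letter.
So "Gospel" becomes "LEPSOg".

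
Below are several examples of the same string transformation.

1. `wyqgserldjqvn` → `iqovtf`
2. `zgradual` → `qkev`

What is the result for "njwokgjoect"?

tyqym

In each case the input is transformed by: shift every letter 10 places forward in the alphabet (wrapping around), then keep every other character starting from the second (positions 2nd, 4th, 6th, ...).
On "njwokgjoect": the first step gives "xtgyuqtyomd", and the second then gives "tyqym".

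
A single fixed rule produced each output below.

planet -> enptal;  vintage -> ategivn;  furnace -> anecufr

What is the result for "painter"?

Each output is the input with this applied: move the first 3 characters to the end (rotate left by 3), then swap each adjacent pair of characters (1↔2, 3↔4, ...).
"painter" → "nterpai" → "tnreapi".

tnreapi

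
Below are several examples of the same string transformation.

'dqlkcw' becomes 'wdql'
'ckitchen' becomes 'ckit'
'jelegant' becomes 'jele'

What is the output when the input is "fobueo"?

ofob

Each output is the input with this applied: swap the front and back halves of the string, then keep only the last 4 characters.
So "fobueo" becomes "ofob".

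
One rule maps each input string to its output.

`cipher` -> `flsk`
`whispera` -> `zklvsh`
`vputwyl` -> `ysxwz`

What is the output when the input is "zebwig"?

The transformation: shift every letter 3 places forward in the alphabet (wrapping around), then delete the last 2 characters.
Applying both steps to "zebwig": "chezlj", then "chez".

chez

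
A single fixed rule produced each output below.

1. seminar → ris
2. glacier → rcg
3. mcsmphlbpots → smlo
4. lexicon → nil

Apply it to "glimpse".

emg

The transformation: swap the first and last characters, then keep one character in every 3, starting at position 1 (positions 1st, 4th, 7th, ...).
Starting from "glimpse": after the first operation, "elimpsg"; after the second, "emg".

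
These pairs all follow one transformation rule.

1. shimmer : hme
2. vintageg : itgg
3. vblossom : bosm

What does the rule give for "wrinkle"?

Rule — keep every other character starting from the second (positions 2nd, 4th, 6th, ...).
On "wrinkle" that produces "rnl".

rnl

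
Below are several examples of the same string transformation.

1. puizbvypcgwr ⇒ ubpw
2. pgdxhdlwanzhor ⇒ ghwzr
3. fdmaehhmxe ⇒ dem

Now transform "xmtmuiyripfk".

Each output is the input with this applied: keep one character in every 3, starting at position 2 (positions 2nd, 5th, 8th, ...).
So "xmtmuiyripfk" becomes "murf".

murf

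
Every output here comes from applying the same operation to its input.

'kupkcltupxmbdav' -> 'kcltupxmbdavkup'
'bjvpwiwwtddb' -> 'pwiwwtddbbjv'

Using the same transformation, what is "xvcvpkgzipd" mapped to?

vpkgzipdxvc

Each output is the input with this applied: move the first 3 characters to the end (rotate left by 3).
On "xvcvpkgzipd" that produces "vpkgzipdxvc".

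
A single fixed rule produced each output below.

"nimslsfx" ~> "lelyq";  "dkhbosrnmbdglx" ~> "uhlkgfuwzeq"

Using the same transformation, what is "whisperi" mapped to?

lixkb

Looking at the pairs, the operation is to shift every letter 7 places backward in the alphabet (wrapping around), then delete the first 3 characters.
Working it through for "whisperi": intermediate "pablixkb", final "lixkb".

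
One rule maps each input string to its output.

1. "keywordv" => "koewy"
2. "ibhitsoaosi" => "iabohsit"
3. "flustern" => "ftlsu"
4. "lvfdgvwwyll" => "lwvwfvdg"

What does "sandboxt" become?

What's happening: delete the last 3 characters, then take characters alternately from the front and the back (1st, last, 2nd, 2nd-last, ...).
Starting from "sandboxt": after the first operation, "sandb"; after the second, "sbadn".

sbadn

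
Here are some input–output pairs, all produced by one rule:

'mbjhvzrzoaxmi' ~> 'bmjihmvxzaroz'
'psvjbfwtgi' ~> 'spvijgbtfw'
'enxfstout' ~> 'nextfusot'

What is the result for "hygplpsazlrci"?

yhgipclrplsza

Each output is the input with this applied: move the first character to the end, then take characters alternately from the front and the back (1st, last, 2nd, 2nd-last, ...).
Starting from "hygplpsazlrci": after the first operation, "ygplpsazlrcih"; after the second, "yhgipclrplsza".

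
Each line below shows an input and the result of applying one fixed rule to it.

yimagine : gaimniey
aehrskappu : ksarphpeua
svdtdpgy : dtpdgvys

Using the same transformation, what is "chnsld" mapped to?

snlhdc

What's happening: swap the front and back halves of the string, then take characters alternately from the front and the back (1st, last, 2nd, 2nd-last, ...).
"chnsld" → "snlhdc".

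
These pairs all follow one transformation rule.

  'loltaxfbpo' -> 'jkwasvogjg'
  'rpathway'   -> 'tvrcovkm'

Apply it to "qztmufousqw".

Rule — reverse the string, then shift every letter 5 places backward in the alphabet (wrapping around).
On "qztmufousqw": the first step gives "wqsuofumtzq", and the second then gives "rlnpjaphoul".

rlnpjaphoul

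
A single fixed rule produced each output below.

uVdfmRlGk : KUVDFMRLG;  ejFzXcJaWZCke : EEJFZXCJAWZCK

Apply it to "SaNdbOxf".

FSANDBOX

Each output is the input with this applied: move the last character to the front, then convert every letter to uppercase.
On "SaNdbOxf": the first step gives "fSaNdbOx", and the second then gives "FSANDBOX".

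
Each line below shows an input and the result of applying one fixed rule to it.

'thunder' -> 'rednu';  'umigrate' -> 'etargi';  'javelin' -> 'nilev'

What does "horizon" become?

nozir

The rule is to delete the first 2 characters, then reverse the string.
Working it through for "horizon": intermediate "rizon", final "nozir".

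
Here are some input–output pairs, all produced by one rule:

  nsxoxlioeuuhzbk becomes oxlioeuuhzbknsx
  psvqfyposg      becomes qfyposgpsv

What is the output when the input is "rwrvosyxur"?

Each output is the input with this applied: move the first 3 characters to the end (rotate left by 3).
For "rwrvosyxur" the result is "vosyxurrwr".

vosyxurrwr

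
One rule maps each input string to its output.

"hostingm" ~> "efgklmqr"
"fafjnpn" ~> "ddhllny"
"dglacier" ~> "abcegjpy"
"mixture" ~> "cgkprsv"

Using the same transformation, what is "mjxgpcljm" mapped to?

aehhjkknv

Looking at the pairs, the operation is to shift every letter 2 places backward in the alphabet (wrapping around), then sort the characters into alphabetical order.
Starting from "mjxgpcljm": after the first operation, "khvenajhk"; after the second, "aehhjkknv".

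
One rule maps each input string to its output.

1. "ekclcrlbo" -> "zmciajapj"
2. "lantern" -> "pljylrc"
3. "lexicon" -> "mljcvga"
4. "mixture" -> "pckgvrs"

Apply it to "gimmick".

aiegkkg

The pattern: move the last 2 characters to the front (rotate right by 2), then shift every letter 2 places backward in the alphabet (wrapping around).
Applying that to "gimmick" gives "aiegkkg".
(Check on "lantern": → "rnlante" → "pljylrc" ✓)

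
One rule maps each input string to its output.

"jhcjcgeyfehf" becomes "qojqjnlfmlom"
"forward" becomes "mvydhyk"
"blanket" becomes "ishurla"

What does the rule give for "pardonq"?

whykvux

The rule is to shift every letter 7 places forward in the alphabet (wrapping around).
For "pardonq" the result is "whykvux".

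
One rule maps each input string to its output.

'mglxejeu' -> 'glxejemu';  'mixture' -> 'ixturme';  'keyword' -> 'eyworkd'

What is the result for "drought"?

The pattern: swap the first and last characters, then move the first character to the end.
Working it through for "drought": intermediate "troughd", final "roughdt".
(Check on "mglxejeu": → "uglxejem" → "glxejemu" ✓)

roughdt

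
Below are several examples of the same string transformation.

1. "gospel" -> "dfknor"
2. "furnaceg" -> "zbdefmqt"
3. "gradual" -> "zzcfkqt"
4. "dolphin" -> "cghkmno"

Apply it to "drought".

In each case the input is transformed by: sort the characters into alphabetical order, then shift every letter 1 place backward in the alphabet (wrapping around).
"drought" → "dghortu" → "cfgnqst".

cfgnqst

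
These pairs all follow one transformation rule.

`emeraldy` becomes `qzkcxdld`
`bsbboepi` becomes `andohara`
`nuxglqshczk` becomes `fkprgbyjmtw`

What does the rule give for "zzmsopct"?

rnobsyyl

In each case the input is transformed by: move the first 3 characters to the end (rotate left by 3), then shift every letter 1 place backward in the alphabet (wrapping around).
For "zzmsopct", step one produces "sopctzzm"; step two turns that into "rnobsyyl".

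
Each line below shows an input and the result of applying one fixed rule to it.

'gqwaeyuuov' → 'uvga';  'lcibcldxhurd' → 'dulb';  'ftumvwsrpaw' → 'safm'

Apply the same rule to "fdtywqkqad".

Rule — keep one character in every 3, starting at position 1 (positions 1st, 4th, 7th, ...), then move the first 2 characters to the end (rotate left by 2).
Starting from "fdtywqkqad": after the first operation, "fykd"; after the second, "kdfy".

kdfy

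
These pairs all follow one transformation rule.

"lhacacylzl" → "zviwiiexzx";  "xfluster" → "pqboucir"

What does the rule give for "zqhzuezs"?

rbwpwnew

The pattern: shift every letter 3 places backward in the alphabet (wrapping around), then swap the front and back halves of the string.
Applying both steps to "zqhzuezs": "wnewrbwp", then "rbwpwnew".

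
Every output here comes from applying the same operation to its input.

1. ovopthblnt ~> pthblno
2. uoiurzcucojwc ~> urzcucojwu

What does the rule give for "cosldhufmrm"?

The transformation: swap the first and last characters, then delete the first 3 characters.
On "cosldhufmrm": the first step gives "mosldhufmrc", and the second then gives "ldhufmrc".
(Check on "uoiurzcucojwc": → "coiurzcucojwu" → "urzcucojwu" ✓)

ldhufmrc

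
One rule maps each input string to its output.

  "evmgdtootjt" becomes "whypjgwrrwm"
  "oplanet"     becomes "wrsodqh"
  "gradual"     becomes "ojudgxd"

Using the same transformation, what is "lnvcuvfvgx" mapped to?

aoqyfxyiyj

In each case the input is transformed by: move the last character to the front, then shift every letter 3 places forward in the alphabet (wrapping around).
Applying both steps to "lnvcuvfvgx": "xlnvcuvfvg", then "aoqyfxyiyj".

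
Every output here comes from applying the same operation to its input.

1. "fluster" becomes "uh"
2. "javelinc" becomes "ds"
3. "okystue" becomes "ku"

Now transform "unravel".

ub

What's happening: shift every letter 10 places backward in the alphabet (wrapping around), then keep only the last 2 characters.
Applying both steps to "unravel": "kdhqlub", then "ub".
(Check on "javelinc": → "zqlubyds" → "ds" ✓)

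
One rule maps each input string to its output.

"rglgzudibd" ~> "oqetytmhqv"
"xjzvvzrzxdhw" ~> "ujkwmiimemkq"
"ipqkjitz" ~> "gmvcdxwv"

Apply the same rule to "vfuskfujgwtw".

gjishfxshwtj

The pattern: move the last 2 characters to the front (rotate right by 2), then shift every letter 13 places forward in the alphabet (wrapping around) — i.e. ROT13.
Doing the same to "vfuskfujgwtw": "gjishfxshwtj".
(Check on "ipqkjitz": → "tzipqkji" → "gmvcdxwv" ✓)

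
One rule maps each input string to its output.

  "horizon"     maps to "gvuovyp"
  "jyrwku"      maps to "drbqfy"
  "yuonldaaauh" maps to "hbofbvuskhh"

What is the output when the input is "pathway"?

dhfwhao

The rule is to move the last 3 characters to the front (rotate right by 3), then shift every letter 7 places forward in the alphabet (wrapping around).
For "pathway", step one produces "waypath"; step two turns that into "dhfwhao".
(Check on "yuonldaaauh": → "auhyuonldaa" → "hbofbvuskhh" ✓)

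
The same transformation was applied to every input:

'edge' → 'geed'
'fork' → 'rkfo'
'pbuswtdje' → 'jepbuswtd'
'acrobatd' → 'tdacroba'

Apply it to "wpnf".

The pattern: move the last 2 characters to the front (rotate right by 2).
So "wpnf" becomes "nfwp".

nfwp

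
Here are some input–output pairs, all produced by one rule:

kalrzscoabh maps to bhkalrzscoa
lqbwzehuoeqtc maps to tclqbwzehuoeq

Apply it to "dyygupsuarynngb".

gbdyygupsuarynn

Looking at the pairs, the operation is to move the last 2 characters to the front (rotate right by 2).
So "dyygupsuarynngb" becomes "gbdyygupsuarynn".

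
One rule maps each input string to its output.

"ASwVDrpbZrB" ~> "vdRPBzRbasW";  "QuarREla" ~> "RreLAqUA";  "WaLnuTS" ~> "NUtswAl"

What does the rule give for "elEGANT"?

Each output is the input with this applied: flip the case of every letter, then move the first 3 characters to the end (rotate left by 3).
Working it through for "elEGANT": intermediate "ELegant", final "gantELe".

gantELe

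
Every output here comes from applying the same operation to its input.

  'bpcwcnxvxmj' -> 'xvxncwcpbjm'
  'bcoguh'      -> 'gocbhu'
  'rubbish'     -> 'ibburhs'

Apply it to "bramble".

bmarbel

Looking at the pairs, the operation is to move the last 2 characters to the front (rotate right by 2), then reverse the string.
"bramble" → "bmarbel".
(Check on "bpcwcnxvxmj": → "mjbpcwcnxvx" → "xvxncwcpbjm" ✓)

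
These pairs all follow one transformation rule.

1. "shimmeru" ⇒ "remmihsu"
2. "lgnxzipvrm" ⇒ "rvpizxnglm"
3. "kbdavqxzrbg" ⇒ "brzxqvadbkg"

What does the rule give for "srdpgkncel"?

ecnkgpdrsl

Each output is the input with this applied: move the last character to the front, then reverse the string.
Working it through for "srdpgkncel": intermediate "lsrdpgknce", final "ecnkgpdrsl".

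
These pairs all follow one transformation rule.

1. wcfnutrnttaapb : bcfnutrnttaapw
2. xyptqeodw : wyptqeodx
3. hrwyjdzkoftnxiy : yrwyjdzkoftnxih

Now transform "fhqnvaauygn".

What's happening: swap the first and last characters.
So "fhqnvaauygn" becomes "nhqnvaauygf".

nhqnvaauygf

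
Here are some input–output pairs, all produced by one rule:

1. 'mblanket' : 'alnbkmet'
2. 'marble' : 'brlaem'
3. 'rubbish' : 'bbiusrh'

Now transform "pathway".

htwaapy

The transformation: move the first 3 characters to the end (rotate left by 3), then take characters alternately from the front and the back (1st, last, 2nd, 2nd-last, ...).
For "pathway", step one produces "hwaypat"; step two turns that into "htwaapy".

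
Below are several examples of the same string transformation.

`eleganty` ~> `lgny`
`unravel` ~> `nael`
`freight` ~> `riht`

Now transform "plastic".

The transformation: swap each adjacent pair of characters (1↔2, 3↔4, ...), then keep every other character starting from the first (positions 1st, 3rd, 5th, ...).
"plastic" → "lsic".

lsic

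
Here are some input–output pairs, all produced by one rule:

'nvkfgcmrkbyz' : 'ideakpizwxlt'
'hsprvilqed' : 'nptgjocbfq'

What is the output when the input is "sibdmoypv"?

zbkmwntqg

What's happening: shift every letter 2 places backward in the alphabet (wrapping around), then move the first 2 characters to the end (rotate left by 2).
"sibdmoypv" → "qgzbkmwnt" → "zbkmwntqg".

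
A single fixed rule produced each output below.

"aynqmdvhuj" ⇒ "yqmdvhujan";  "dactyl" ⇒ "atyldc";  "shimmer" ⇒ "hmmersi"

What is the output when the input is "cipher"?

ihercp

The pattern: move the first 2 characters to the end (rotate left by 2), then swap the first and last characters.
Applying that to "cipher" gives "ihercp".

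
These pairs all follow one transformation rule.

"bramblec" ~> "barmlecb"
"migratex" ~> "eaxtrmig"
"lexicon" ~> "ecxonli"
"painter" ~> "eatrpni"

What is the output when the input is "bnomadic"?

In each case the input is transformed by: sort the characters into reverse alphabetical order, then move the last 2 characters to the front (rotate right by 2).
Starting from "bnomadic": after the first operation, "onmidcba"; after the second, "baonmidc".

baonmidc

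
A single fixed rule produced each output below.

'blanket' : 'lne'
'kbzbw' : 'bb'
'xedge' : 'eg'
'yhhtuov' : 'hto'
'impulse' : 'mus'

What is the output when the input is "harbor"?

abr

In each case the input is transformed by: keep every other character starting from the second (positions 2nd, 4th, 6th, ...).
On "harbor" that produces "abr".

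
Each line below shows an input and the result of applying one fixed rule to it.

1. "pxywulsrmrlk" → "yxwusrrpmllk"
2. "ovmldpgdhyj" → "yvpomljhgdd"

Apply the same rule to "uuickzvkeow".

In each case the input is transformed by: sort the characters into reverse alphabetical order.
"uuickzvkeow" → "zwvuuokkiec".

zwvuuokkiec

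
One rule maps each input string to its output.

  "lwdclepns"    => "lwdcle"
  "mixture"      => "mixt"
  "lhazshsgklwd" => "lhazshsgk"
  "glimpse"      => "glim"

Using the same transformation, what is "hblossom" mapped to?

What's happening: delete the last 3 characters.
Applying that to "hblossom" gives "hblos".

hblos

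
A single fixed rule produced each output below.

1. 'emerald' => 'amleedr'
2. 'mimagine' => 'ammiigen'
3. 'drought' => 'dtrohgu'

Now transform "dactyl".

atldcy

The pattern: sort the characters into reverse alphabetical order, then swap the first and last characters.
Starting from "dactyl": after the first operation, "ytldca"; after the second, "atldcy".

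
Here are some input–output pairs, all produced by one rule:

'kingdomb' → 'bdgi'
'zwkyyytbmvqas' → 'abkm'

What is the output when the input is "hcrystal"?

achl

Each output is the input with this applied: sort the characters into alphabetical order, then keep only the first 4 characters.
Applying both steps to "hcrystal": "achlrsty", then "achl".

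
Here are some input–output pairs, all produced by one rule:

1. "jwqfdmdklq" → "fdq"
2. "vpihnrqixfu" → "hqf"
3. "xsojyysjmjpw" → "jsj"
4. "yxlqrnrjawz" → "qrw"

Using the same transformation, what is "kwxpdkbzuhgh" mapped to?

The pattern: delete the first 3 characters, then keep one character in every 3, starting at position 1 (positions 1st, 4th, 7th, ...).
So "kwxpdkbzuhgh" becomes "pbh".

pbh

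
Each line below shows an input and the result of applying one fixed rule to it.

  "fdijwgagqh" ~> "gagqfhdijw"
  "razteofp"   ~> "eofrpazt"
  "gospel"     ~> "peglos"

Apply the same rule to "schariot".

In each case the input is transformed by: swap the first and last characters, then swap the front and back halves of the string.
For "schariot", step one produces "tcharios"; step two turns that into "riostcha".
(Check on "razteofp": → "pazteofr" → "eofrpazt" ✓)

riostcha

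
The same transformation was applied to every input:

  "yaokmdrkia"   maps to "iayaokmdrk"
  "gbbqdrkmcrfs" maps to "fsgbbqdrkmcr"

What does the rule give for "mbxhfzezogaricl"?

clmbxhfzezogari

Rule — move the last 2 characters to the front (rotate right by 2).
For "mbxhfzezogaricl" the result is "clmbxhfzezogari".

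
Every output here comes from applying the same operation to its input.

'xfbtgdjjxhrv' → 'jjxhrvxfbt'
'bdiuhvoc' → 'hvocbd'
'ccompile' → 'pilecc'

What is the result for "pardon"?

The rule is to swap the front and back halves of the string, then delete the last 2 characters.
On "pardon": the first step gives "donpar", and the second then gives "donp".

donp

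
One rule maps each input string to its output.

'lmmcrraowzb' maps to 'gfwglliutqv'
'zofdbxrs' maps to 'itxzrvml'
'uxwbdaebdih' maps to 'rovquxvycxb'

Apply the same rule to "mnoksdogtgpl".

The rule is to swap each adjacent pair of characters (1↔2, 3↔4, ...), then shift every letter 6 places backward in the alphabet (wrapping around).
On "mnoksdogtgpl": the first step gives "nmkodsgogtlp", and the second then gives "hgeixmaianfj".

hgeixmaianfj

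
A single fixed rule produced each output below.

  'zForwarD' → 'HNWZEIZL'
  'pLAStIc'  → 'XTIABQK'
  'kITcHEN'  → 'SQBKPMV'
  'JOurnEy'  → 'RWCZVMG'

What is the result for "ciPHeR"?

KQXPMZ

Each output is the input with this applied: shift every letter 8 places forward in the alphabet (wrapping around), then convert every letter to uppercase.
For "ciPHeR", step one produces "kqXPmZ"; step two turns that into "KQXPMZ".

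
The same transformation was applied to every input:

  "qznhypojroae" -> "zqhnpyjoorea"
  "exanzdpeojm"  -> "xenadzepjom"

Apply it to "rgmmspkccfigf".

grmmpsckfcgif

Each output is the input with this applied: swap each adjacent pair of characters (1↔2, 3↔4, ...).
For "rgmmspkccfigf" the result is "grmmpsckfcgif".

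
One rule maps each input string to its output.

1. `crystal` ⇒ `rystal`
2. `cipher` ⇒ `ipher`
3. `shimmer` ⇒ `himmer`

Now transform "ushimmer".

shimmer

The rule is to delete the first character.
"ushimmer" → "shimmer".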